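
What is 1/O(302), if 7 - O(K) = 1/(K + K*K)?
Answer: 91506/640541 ≈ 0.14286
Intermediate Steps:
O(K) = 7 - 1/(K + K²) (O(K) = 7 - 1/(K + K*K) = 7 - 1/(K + K²))
1/O(302) = 1/((-1 + 7*302 + 7*302²)/(302*(1 + 302))) = 1/((1/302)*(-1 + 2114 + 7*91204)/303) = 1/((1/302)*(1/303)*(-1 + 2114 + 638428)) = 1/((1/302)*(1/303)*640541) = 1/(640541/91506) = 91506/640541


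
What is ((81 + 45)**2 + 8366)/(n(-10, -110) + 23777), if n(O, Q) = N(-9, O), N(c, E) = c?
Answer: 12121/11884 ≈ 1.0199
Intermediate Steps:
n(O, Q) = -9
((81 + 45)**2 + 8366)/(n(-10, -110) + 23777) = ((81 + 45)**2 + 8366)/(-9 + 23777) = (126**2 + 8366)/23768 = (15876 + 8366)*(1/23768) = 24242*(1/23768) = 12121/11884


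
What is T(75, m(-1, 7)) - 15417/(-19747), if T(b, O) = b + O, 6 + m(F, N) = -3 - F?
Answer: 1338466/19747 ≈ 67.781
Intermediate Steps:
m(F, N) = -9 - F (m(F, N) = -6 + (-3 - F) = -9 - F)
T(b, O) = O + b
T(75, m(-1, 7)) - 15417/(-19747) = ((-9 - 1*(-1)) + 75) - 15417/(-19747) = ((-9 + 1) + 75) - 15417*(-1)/19747 = (-8 + 75) - 1*(-15417/19747) = 67 + 15417/19747 = 1338466/19747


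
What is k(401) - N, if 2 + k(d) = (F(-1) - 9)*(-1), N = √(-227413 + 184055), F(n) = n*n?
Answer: 6 - I*√43358 ≈ 6.0 - 208.23*I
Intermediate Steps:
F(n) = n²
N = I*√43358 (N = √(-43358) = I*√43358 ≈ 208.23*I)
k(d) = 6 (k(d) = -2 + ((-1)² - 9)*(-1) = -2 + (1 - 9)*(-1) = -2 - 8*(-1) = -2 + 8 = 6)
k(401) - N = 6 - I*√43358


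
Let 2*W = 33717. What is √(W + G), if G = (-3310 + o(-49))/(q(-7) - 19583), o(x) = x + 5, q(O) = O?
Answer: √718868913190/6530 ≈ 129.84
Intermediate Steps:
W = 33717/2 (W = (½)*33717 = 33717/2 ≈ 16859.)
o(x) = 5 + x
G = 559/3265 (G = (-3310 + (5 - 49))/(-7 - 19583) = (-3310 - 44)/(-19590) = -3354*(-1/19590) = 559/3265 ≈ 0.17121)
√(W + G) = √(33717/2 + 559/3265) = √(110087123/6530) = √718868913190/6530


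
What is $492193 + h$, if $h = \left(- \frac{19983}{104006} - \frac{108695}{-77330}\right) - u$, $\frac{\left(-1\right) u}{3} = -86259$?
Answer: $\frac{4940326908217}{21165221} \approx 2.3342 \cdot 10^{5}$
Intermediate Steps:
$u = 258777$ ($u = \left(-3\right) \left(-86259\right) = 258777$)
$h = - \frac{5477046711436}{21165221}$ ($h = \left(- \frac{19983}{104006} - \frac{108695}{-77330}\right) - 258777 = \left(\left(-19983\right) \frac{1}{104006} - - \frac{21739}{15466}\right) - 258777 = \left(- \frac{19983}{104006} + \frac{21739}{15466}\right) - 258777 = \frac{25683281}{21165221} - 258777 = - \frac{5477046711436}{21165221} \approx -2.5878 \cdot 10^{5}$)
$492193 + h = 492193 - \frac{5477046711436}{21165221} = \frac{4940326908217}{21165221}$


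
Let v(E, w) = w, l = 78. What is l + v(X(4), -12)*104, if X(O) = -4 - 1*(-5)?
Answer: -1170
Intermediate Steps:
X(O) = 1 (X(O) = -4 + 5 = 1)
l + v(X(4), -12)*104 = 78 - 12*104 = 78 - 1248 = -1170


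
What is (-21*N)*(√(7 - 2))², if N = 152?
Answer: -15960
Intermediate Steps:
(-21*N)*(√(7 - 2))² = (-21*152)*(√(7 - 2))² = -3192*(√5)² = -3192*5 = -15960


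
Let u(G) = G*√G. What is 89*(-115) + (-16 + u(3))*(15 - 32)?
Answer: -9963 - 51*√3 ≈ -10051.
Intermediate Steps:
u(G) = G^(3/2)
89*(-115) + (-16 + u(3))*(15 - 32) = 89*(-115) + (-16 + 3^(3/2))*(15 - 32) = -10235 + (-16 + 3*√3)*(-17) = -10235 + (272 - 51*√3) = -9963 - 51*√3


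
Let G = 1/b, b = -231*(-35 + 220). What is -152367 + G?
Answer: -6511403746/42735 ≈ -1.5237e+5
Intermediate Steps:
b = -42735 (b = -231*185 = -42735)
G = -1/42735 (G = 1/(-42735) = -1/42735 ≈ -2.3400e-5)
-152367 + G = -152367 - 1/42735 = -6511403746/42735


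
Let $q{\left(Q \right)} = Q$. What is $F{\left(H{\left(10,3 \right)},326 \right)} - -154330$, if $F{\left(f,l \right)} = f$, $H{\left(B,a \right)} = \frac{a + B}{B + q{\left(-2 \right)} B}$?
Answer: $\frac{1543287}{10} \approx 1.5433 \cdot 10^{5}$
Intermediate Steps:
$H{\left(B,a \right)} = - \frac{B + a}{B}$ ($H{\left(B,a \right)} = \frac{a + B}{B - 2 B} = \frac{B + a}{\left(-1\right) B} = \left(B + a\right) \left(- \frac{1}{B}\right) = - \frac{B + a}{B}$)
$F{\left(H{\left(10,3 \right)},326 \right)} - -154330 = \frac{\left(-1\right) 10 - 3}{10} - -154330 = \frac{-10 - 3}{10} + 154330 = \frac{1}{10} \left(-13\right) + 154330 = - \frac{13}{10} + 154330 = \frac{1543287}{10}$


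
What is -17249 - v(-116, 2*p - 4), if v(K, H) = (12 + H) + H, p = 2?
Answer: -17261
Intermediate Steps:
v(K, H) = 12 + 2*H
-17249 - v(-116, 2*p - 4) = -17249 - (12 + 2*(2*2 - 4)) = -17249 - (12 + 2*(4 - 4)) = -17249 - (12 + 2*0) = -17249 - (12 + 0) = -17249 - 1*12 = -17249 - 12 = -17261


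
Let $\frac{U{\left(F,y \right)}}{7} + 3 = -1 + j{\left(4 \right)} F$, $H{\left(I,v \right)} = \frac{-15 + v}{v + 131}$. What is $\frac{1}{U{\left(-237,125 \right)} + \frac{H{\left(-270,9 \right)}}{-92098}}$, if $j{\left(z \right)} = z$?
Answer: $- \frac{6446860}{42961875037} \approx -0.00015006$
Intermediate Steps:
$H{\left(I,v \right)} = \frac{-15 + v}{131 + v}$
$U{\left(F,y \right)} = -28 + 28 F$ ($U{\left(F,y \right)} = -21 + 7 \left(-1 + 4 F\right) = -21 + \left(-7 + 28 F\right) = -28 + 28 F$)
$\frac{1}{U{\left(-237,125 \right)} + \frac{H{\left(-270,9 \right)}}{-92098}} = \frac{1}{\left(-28 + 28 \left(-237\right)\right) + \frac{\frac{1}{131 + 9} \left(-15 + 9\right)}{-92098}} = \frac{1}{\left(-28 - 6636\right) + \frac{1}{140} \left(-6\right) \left(- \frac{1}{92098}\right)} = \frac{1}{-6664 + \frac{1}{140} \left(-6\right) \left(- \frac{1}{92098}\right)} = \frac{1}{-6664 - - \frac{3}{6446860}} = \frac{1}{-6664 + \frac{3}{6446860}} = \frac{1}{- \frac{42961875037}{6446860}} = - \frac{6446860}{42961875037}$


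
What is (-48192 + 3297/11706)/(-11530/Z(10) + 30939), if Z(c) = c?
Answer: -188044085/116224972 ≈ -1.6179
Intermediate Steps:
(-48192 + 3297/11706)/(-11530/Z(10) + 30939) = (-48192 + 3297/11706)/(-11530/10 + 30939) = (-48192 + 3297*(1/11706))/(-11530*⅒ + 30939) = (-48192 + 1099/3902)/(-1153 + 30939) = -188044085/3902/29786 = -188044085/3902*1/29786 = -188044085/116224972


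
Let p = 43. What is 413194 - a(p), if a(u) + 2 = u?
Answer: 413153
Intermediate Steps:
a(u) = -2 + u
413194 - a(p) = 413194 - (-2 + 43) = 413194 - 1*41 = 413194 - 41 = 413153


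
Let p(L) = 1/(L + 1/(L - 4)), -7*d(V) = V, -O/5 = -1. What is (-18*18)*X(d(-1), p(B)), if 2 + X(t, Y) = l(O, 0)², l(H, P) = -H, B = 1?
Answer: -7452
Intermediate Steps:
O = 5 (O = -5*(-1) = 5)
d(V) = -V/7
p(L) = 1/(L + 1/(-4 + L))
X(t, Y) = 23 (X(t, Y) = -2 + (-1*5)² = -2 + (-5)² = -2 + 25 = 23)
(-18*18)*X(d(-1), p(B)) = -18*18*23 = -324*23 = -7452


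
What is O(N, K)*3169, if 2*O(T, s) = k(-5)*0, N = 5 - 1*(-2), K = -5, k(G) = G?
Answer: 0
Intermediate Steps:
N = 7 (N = 5 + 2 = 7)
O(T, s) = 0 (O(T, s) = (-5*0)/2 = (1/2)*0 = 0)
O(N, K)*3169 = 0*3169 = 0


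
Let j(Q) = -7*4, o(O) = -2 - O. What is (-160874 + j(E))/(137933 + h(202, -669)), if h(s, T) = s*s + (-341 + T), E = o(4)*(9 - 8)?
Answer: -160902/177727 ≈ -0.90533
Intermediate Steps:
E = -6 (E = (-2 - 1*4)*(9 - 8) = (-2 - 4)*1 = -6*1 = -6)
h(s, T) = -341 + T + s² (h(s, T) = s² + (-341 + T) = -341 + T + s²)
j(Q) = -28
(-160874 + j(E))/(137933 + h(202, -669)) = (-160874 - 28)/(137933 + (-341 - 669 + 202²)) = -160902/(137933 + (-341 - 669 + 40804)) = -160902/(137933 + 39794) = -160902/177727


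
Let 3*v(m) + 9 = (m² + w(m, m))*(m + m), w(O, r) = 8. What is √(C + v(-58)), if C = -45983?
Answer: I*√176370 ≈ 419.96*I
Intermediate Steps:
v(m) = -3 + 2*m*(8 + m²)/3 (v(m) = -3 + ((m² + 8)*(m + m))/3 = -3 + ((8 + m²)*(2*m))/3 = -3 + (2*m*(8 + m²))/3 = -3 + 2*m*(8 + m²)/3)
√(C + v(-58)) = √(-45983 + (-3 + (⅔)*(-58)³ + (16/3)*(-58))) = √(-45983 + (-3 + (⅔)*(-195112) - 928/3)) = √(-45983 + (-3 - 390224/3 - 928/3)) = √(-45983 - 130387) = √(-176370) = I*√176370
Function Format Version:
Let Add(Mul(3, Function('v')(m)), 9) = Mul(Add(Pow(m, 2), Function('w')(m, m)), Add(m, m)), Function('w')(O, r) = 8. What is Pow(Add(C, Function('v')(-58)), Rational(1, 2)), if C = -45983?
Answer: Mul(I, Pow(176370, Rational(1, 2))) ≈ Mul(419.96, I)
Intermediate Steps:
Function('v')(m) = Add(-3, Mul(Rational(2, 3), m, Add(8, Pow(m, 2)))) (Function('v')(m) = Add(-3, Mul(Rational(1, 3), Mul(Add(Pow(m, 2), 8), Add(m, m)))) = Add(-3, Mul(Rational(1, 3), Mul(Add(8, Pow(m, 2)), Mul(2, m)))) = Add(-3, Mul(Rational(1, 3), Mul(2, m, Add(8, Pow(m, 2))))) = Add(-3, Mul(Rational(2, 3), m, Add(8, Pow(m, 2)))))
Pow(Add(C, Function('v')(-58)), Rational(1, 2)) = Pow(Add(-45983, Add(-3, Mul(Rational(2, 3), Pow(-58, 3)), Mul(Rational(16, 3), -58))), Rational(1, 2)) = Pow(Add(-45983, Add(-3, Mul(Rational(2, 3), -195112), Rational(-928, 3))), Rational(1, 2)) = Pow(Add(-45983, Add(-3, Rational(-390224, 3), Rational(-928, 3))), Rational(1, 2)) = Pow(Add(-45983, -130387), Rational(1, 2)) = Pow(-176370, Rational(1, 2)) = Mul(I, Pow(176370, Rational(1, 2)))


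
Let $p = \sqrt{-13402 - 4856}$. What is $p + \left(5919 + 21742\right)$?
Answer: $27661 + i \sqrt{18258} \approx 27661.0 + 135.12 i$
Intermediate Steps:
$p = i \sqrt{18258}$ ($p = \sqrt{-18258} = i \sqrt{18258} \approx 135.12 i$)
$p + \left(5919 + 21742\right) = i \sqrt{18258} + \left(5919 + 21742\right) = i \sqrt{18258} + 27661 = 27661 + i \sqrt{18258}$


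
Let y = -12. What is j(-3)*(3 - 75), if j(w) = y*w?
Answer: -2592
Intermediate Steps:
j(w) = -12*w
j(-3)*(3 - 75) = (-12*(-3))*(3 - 75) = 36*(-72) = -2592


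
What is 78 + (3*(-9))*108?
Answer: -2838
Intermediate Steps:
78 + (3*(-9))*108 = 78 - 27*108 = 78 - 2916 = -2838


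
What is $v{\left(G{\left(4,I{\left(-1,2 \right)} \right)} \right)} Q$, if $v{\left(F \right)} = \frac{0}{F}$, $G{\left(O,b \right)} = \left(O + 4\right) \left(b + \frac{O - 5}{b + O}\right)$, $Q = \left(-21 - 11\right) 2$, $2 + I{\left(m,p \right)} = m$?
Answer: $0$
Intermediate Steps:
$I{\left(m,p \right)} = -2 + m$
$Q = -64$ ($Q = \left(-32\right) 2 = -64$)
$G{\left(O,b \right)} = \left(4 + O\right) \left(b + \frac{-5 + O}{O + b}\right)$
$v{\left(F \right)} = 0$
$v{\left(G{\left(4,I{\left(-1,2 \right)} \right)} \right)} Q = 0 \left(-64\right) = 0$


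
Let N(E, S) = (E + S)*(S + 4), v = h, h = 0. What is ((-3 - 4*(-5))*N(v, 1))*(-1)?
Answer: -85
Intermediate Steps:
v = 0
N(E, S) = (4 + S)*(E + S) (N(E, S) = (E + S)*(4 + S) = (4 + S)*(E + S))
((-3 - 4*(-5))*N(v, 1))*(-1) = ((-3 - 4*(-5))*(1**2 + 4*0 + 4*1 + 0*1))*(-1) = ((-3 + 20)*(1 + 0 + 4 + 0))*(-1) = (17*5)*(-1) = 85*(-1) = -85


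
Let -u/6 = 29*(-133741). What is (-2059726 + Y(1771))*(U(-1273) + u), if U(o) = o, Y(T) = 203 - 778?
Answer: -47942505827961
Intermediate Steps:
u = 23270934 (u = -174*(-133741) = -6*(-3878489) = 23270934)
Y(T) = -575
(-2059726 + Y(1771))*(U(-1273) + u) = (-2059726 - 575)*(-1273 + 23270934) = -2060301*23269661 = -47942505827961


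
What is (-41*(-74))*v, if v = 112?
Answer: 339808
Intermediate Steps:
(-41*(-74))*v = -41*(-74)*112 = 3034*112 = 339808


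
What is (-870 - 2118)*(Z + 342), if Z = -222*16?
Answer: 9591480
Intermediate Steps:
Z = -3552
(-870 - 2118)*(Z + 342) = (-870 - 2118)*(-3552 + 342) = -2988*(-3210) = 9591480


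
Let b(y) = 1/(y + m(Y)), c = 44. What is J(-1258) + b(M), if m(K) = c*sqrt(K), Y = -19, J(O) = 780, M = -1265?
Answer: 116078705/148819 - 4*I*sqrt(19)/148819 ≈ 780.0 - 0.00011716*I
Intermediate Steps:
m(K) = 44*sqrt(K)
b(y) = 1/(y + 44*I*sqrt(19)) (b(y) = 1/(y + 44*sqrt(-19)) = 1/(y + 44*(I*sqrt(19))) = 1/(y + 44*I*sqrt(19)))
J(-1258) + b(M) = 780 + 1/(-1265 + 44*I*sqrt(19))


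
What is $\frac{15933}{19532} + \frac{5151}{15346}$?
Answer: $\frac{172558575}{149869036} \approx 1.1514$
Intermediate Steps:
$\frac{15933}{19532} + \frac{5151}{15346} = \frac{172558575}{149869036}$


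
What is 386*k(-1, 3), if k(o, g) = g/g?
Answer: 386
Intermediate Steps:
k(o, g) = 1
386*k(-1, 3) = 386*1 = 386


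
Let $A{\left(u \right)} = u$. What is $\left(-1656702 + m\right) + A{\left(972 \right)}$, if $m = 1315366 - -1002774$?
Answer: $662410$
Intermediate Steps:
$m = 2318140$ ($m = 1315366 + 1002774 = 2318140$)
$\left(-1656702 + m\right) + A{\left(972 \right)} = \left(-1656702 + 2318140\right) + 972 = 661438 + 972 = 662410$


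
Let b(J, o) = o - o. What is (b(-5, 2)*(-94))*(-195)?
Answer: 0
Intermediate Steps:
b(J, o) = 0
(b(-5, 2)*(-94))*(-195) = (0*(-94))*(-195) = 0*(-195) = 0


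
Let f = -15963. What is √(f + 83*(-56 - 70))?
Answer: I*√26421 ≈ 162.55*I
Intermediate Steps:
√(f + 83*(-56 - 70)) = √(-15963 + 83*(-56 - 70)) = √(-15963 + 83*(-126)) = √(-15963 - 10458) = √(-26421) = I*√26421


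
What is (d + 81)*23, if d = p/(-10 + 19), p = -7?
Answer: 16606/9 ≈ 1845.1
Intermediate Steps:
d = -7/9 (d = -7/(-10 + 19) = -7/9 ≈ -0.77778)
(d + 81)*23 = (-7/9 + 81)*23 = (722/9)*23 = 16606/9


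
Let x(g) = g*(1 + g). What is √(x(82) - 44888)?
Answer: I*√38082 ≈ 195.15*I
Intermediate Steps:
√(x(82) - 44888) = √(82*(1 + 82) - 44888) = √(82*83 - 44888) = √(6806 - 44888) = √(-38082) = I*√38082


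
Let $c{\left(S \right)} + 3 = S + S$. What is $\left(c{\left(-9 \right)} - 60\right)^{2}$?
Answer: $6561$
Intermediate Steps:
$c{\left(S \right)} = -3 + 2 S$ ($c{\left(S \right)} = -3 + \left(S + S\right) = -3 + 2 S$)
$\left(c{\left(-9 \right)} - 60\right)^{2} = \left(\left(-3 + 2 \left(-9\right)\right) - 60\right)^{2} = \left(\left(-3 - 18\right) - 60\right)^{2} = \left(-21 - 60\right)^{2} = \left(-81\right)^{2} = 6561$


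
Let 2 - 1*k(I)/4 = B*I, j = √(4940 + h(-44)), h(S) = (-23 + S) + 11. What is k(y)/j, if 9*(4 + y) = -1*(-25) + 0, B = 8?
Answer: 212*√1221/10989 ≈ 0.67412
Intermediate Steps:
y = -11/9 (y = -4 + (-1*(-25) + 0)/9 = -4 + (25 + 0)/9 = -4 + (⅑)*25 = -4 + 25/9 = -11/9 ≈ -1.2222)
h(S) = -12 + S
j = 2*√1221 (j = √(4940 + (-12 - 44)) = √(4940 - 56) = √4884 = 2*√1221 ≈ 69.886)
k(I) = 8 - 32*I
k(y)/j = (8 - 32*(-11/9))/((2*√1221)) = (8 + 352/9)*(√1221/2442) = 424*(√1221/2442)/9 = 212*√1221/10989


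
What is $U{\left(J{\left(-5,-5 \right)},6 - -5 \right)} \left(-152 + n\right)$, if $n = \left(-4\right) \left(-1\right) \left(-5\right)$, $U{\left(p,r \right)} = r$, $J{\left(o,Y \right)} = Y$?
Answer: $-1892$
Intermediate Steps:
$n = -20$ ($n = 4 \left(-5\right) = -20$)
$U{\left(J{\left(-5,-5 \right)},6 - -5 \right)} \left(-152 + n\right) = \left(6 - -5\right) \left(-152 - 20\right) = \left(6 + 5\right) \left(-172\right) = 11 \left(-172\right) = -1892$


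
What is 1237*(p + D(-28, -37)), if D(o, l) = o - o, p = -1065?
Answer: -1317405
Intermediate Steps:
D(o, l) = 0
1237*(p + D(-28, -37)) = 1237*(-1065 + 0) = 1237*(-1065) = -1317405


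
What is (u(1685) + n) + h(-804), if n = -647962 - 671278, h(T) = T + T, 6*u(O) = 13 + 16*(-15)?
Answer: -7925315/6 ≈ -1.3209e+6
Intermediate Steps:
u(O) = -227/6 (u(O) = (13 + 16*(-15))/6 = (13 - 240)/6 = (1/6)*(-227) = -227/6)
h(T) = 2*T
n = -1319240
(u(1685) + n) + h(-804) = (-227/6 - 1319240) + 2*(-804) = -7915667/6 - 1608 = -7925315/6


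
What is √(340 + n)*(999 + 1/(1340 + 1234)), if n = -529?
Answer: 2571427*I*√21/858 ≈ 13734.0*I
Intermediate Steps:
√(340 + n)*(999 + 1/(1340 + 1234)) = √(340 - 529)*(999 + 1/(1340 + 1234)) = √(-189)*(999 + 1/2574) = (3*I*√21)*(999 + 1/2574) = (3*I*√21)*(2571427/2574) = 2571427*I*√21/858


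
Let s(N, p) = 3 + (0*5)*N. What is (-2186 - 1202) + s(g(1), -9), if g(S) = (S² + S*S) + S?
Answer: -3385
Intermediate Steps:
g(S) = S + 2*S² (g(S) = (S² + S²) + S = 2*S² + S = S + 2*S²)
s(N, p) = 3 (s(N, p) = 3 + 0*N = 3 + 0 = 3)
(-2186 - 1202) + s(g(1), -9) = (-2186 - 1202) + 3 = -3388 + 3 = -3385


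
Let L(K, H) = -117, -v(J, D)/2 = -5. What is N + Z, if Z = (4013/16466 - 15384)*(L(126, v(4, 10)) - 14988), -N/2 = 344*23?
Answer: 3825970844771/16466 ≈ 2.3236e+8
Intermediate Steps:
v(J, D) = 10 (v(J, D) = -2*(-5) = 10)
N = -15824 (N = -688*23 = -2*7912 = -15824)
Z = 3826231402755/16466 (Z = (4013/16466 - 15384)*(-117 - 14988) = (4013*(1/16466) - 15384)*(-15105) = (4013/16466 - 15384)*(-15105) = -253308931/16466*(-15105) = 3826231402755/16466 ≈ 2.3237e+8)
N + Z = -15824 + 3826231402755/16466 = 3825970844771/16466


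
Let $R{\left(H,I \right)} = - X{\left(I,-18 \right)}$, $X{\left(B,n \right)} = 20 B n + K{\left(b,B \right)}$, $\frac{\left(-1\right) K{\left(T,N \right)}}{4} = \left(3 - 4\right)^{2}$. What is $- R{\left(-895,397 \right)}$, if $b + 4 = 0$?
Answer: $-142924$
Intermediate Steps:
$b = -4$ ($b = -4 + 0 = -4$)
$K{\left(T,N \right)} = -4$ ($K{\left(T,N \right)} = - 4 \left(3 - 4\right)^{2} = - 4 \left(-1\right)^{2} = \left(-4\right) 1 = -4$)
$X{\left(B,n \right)} = -4 + 20 B n$ ($X{\left(B,n \right)} = 20 B n - 4 = -4 + 20 B n$)
$R{\left(H,I \right)} = 4 + 360 I$ ($R{\left(H,I \right)} = - (-4 + 20 I \left(-18\right)) = - (-4 - 360 I) = 4 + 360 I$)
$- R{\left(-895,397 \right)} = - (4 + 360 \cdot 397) = - (4 + 142920) = \left(-1\right) 142924 = -142924$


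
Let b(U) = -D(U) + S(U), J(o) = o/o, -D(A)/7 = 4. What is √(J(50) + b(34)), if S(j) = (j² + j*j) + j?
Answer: 5*√95 ≈ 48.734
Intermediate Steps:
D(A) = -28 (D(A) = -7*4 = -28)
S(j) = j + 2*j² (S(j) = (j² + j²) + j = 2*j² + j = j + 2*j²)
J(o) = 1
b(U) = 28 + U*(1 + 2*U) (b(U) = -1*(-28) + U*(1 + 2*U) = 28 + U*(1 + 2*U))
√(J(50) + b(34)) = √(1 + (28 + 34*(1 + 2*34))) = √(1 + (28 + 34*(1 + 68))) = √(1 + (28 + 34*69)) = √(1 + (28 + 2346)) = √(1 + 2374) = √2375 = 5*√95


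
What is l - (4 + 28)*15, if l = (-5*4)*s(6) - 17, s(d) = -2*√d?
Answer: -497 + 40*√6 ≈ -399.02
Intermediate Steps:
l = -17 + 40*√6 (l = (-5*4)*(-2*√6) - 17 = -(-40)*√6 - 17 = 40*√6 - 17 = -17 + 40*√6 ≈ 80.980)
l - (4 + 28)*15 = (-17 + 40*√6) - (4 + 28)*15 = (-17 + 40*√6) - 32*15 = (-17 + 40*√6) - 1*480 = (-17 + 40*√6) - 480 = -497 + 40*√6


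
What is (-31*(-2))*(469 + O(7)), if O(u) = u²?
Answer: 32116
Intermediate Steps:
(-31*(-2))*(469 + O(7)) = (-31*(-2))*(469 + 7²) = 62*(469 + 49) = 62*518 = 32116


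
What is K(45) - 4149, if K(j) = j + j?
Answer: -4059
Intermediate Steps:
K(j) = 2*j
K(45) - 4149 = 2*45 - 4149 = 90 - 4149 = -4059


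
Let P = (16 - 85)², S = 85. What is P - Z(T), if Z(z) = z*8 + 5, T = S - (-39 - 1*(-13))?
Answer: 3868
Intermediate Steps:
T = 111 (T = 85 - (-39 - 1*(-13)) = 85 - (-39 + 13) = 85 - 1*(-26) = 85 + 26 = 111)
Z(z) = 5 + 8*z (Z(z) = 8*z + 5 = 5 + 8*z)
P = 4761 (P = (-69)² = 4761)
P - Z(T) = 4761 - (5 + 8*111) = 4761 - (5 + 888) = 4761 - 1*893 = 4761 - 893 = 3868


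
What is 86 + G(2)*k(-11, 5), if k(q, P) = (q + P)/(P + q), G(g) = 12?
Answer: 98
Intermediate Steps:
k(q, P) = 1 (k(q, P) = (P + q)/(P + q) = 1)
86 + G(2)*k(-11, 5) = 86 + 12*1 = 86 + 12 = 98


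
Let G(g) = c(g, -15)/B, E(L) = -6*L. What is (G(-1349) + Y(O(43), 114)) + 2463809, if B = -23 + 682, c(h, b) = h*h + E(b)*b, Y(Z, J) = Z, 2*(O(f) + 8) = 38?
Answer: 1625475831/659 ≈ 2.4666e+6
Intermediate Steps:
O(f) = 11 (O(f) = -8 + (½)*38 = -8 + 19 = 11)
c(h, b) = h² - 6*b² (c(h, b) = h*h + (-6*b)*b = h² - 6*b²)
B = 659
G(g) = -1350/659 + g²/659 (G(g) = (g² - 6*(-15)²)/659 = (g² - 6*225)*(1/659) = (g² - 1350)*(1/659) = (-1350 + g²)*(1/659) = -1350/659 + g²/659)
(G(-1349) + Y(O(43), 114)) + 2463809 = ((-1350/659 + (1/659)*(-1349)²) + 11) + 2463809 = ((-1350/659 + (1/659)*1819801) + 11) + 2463809 = ((-1350/659 + 1819801/659) + 11) + 2463809 = (1818451/659 + 11) + 2463809 = 1825700/659 + 2463809 = 1625475831/659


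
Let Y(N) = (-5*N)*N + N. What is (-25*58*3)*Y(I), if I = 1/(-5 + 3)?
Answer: 15225/2 ≈ 7612.5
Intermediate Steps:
I = -1/2 (I = 1/(-2) = -1/2 ≈ -0.50000)
Y(N) = N - 5*N**2 (Y(N) = -5*N**2 + N = N - 5*N**2)
(-25*58*3)*Y(I) = (-25*58*3)*(-(1 - 5*(-1/2))/2) = (-1450*3)*(-(1 + 5/2)/2) = -(-2175)*7/2 = -4350*(-7/4) = 15225/2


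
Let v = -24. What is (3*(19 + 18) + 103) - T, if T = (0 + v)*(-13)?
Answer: -98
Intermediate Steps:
T = 312 (T = (0 - 24)*(-13) = -24*(-13) = 312)
(3*(19 + 18) + 103) - T = (3*(19 + 18) + 103) - 1*312 = (3*37 + 103) - 312 = (111 + 103) - 312 = 214 - 312 = -98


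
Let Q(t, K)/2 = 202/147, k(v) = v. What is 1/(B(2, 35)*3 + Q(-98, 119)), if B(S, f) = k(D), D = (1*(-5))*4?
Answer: -147/8416 ≈ -0.017467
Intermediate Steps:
D = -20 (D = -5*4 = -20)
B(S, f) = -20
Q(t, K) = 404/147 (Q(t, K) = 2*(202/147) = 404/147)
1/(B(2, 35)*3 + Q(-98, 119)) = 1/(-20*3 + 404/147) = 1/(-60 + 404/147) = 1/(-8416/147) = -147/8416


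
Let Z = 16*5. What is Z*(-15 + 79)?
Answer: 5120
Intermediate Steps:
Z = 80
Z*(-15 + 79) = 80*(-15 + 79) = 80*64 = 5120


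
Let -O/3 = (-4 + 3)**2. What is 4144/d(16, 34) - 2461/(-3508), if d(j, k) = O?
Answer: -14529769/10524 ≈ -1380.6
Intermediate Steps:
O = -3 (O = -3*(-4 + 3)**2 = -3*(-1)**2 = -3*1 = -3)
d(j, k) = -3
4144/d(16, 34) - 2461/(-3508) = 4144/(-3) - 2461/(-3508) = 4144*(-1/3) - 2461*(-1/3508) = -4144/3 + 2461/3508 = -14529769/10524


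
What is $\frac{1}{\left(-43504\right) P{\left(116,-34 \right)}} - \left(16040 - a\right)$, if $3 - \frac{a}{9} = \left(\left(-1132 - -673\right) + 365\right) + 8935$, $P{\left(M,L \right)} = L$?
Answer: $- \frac{141378777151}{1479136} \approx -95582.0$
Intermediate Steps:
$a = -79542$ ($a = 27 - 9 \left(\left(\left(-1132 - -673\right) + 365\right) + 8935\right) = 27 - 9 \left(\left(\left(-1132 + 673\right) + 365\right) + 8935\right) = 27 - 9 \left(\left(-459 + 365\right) + 8935\right) = 27 - 9 \left(-94 + 8935\right) = 27 - 79569 = -79542$)
$\frac{1}{\left(-43504\right) P{\left(116,-34 \right)}} - \left(16040 - a\right) = \frac{1}{\left(-43504\right) \left(-34\right)} - \left(16040 - -79542\right) = \left(- \frac{1}{43504}\right) \left(- \frac{1}{34}\right) - \left(16040 + 79542\right) = \frac{1}{1479136} - 95582 = - \frac{141378777151}{1479136}$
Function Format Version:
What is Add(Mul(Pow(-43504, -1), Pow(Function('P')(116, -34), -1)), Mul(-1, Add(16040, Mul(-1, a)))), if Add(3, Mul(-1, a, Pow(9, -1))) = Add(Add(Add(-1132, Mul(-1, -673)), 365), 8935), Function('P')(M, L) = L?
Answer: Rational(-141378777151, 1479136) ≈ -95582.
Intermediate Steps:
a = -79542 (a = Add(27, Mul(-9, Add(Add(Add(-1132, Mul(-1, -673)), 365), 8935))) = Add(27, Mul(-9, Add(Add(Add(-1132, 673), 365), 8935))) = Add(27, Mul(-9, Add(Add(-459, 365), 8935))) = Add(27, Mul(-9, Add(-94, 8935))) = Add(27, Mul(-9, 8841)) = Add(27, -79569) = -79542)
Add(Mul(Pow(-43504, -1), Pow(Function('P')(116, -34), -1)), Mul(-1, Add(16040, Mul(-1, a)))) = Add(Mul(Pow(-43504, -1), Pow(-34, -1)), Mul(-1, Add(16040, Mul(-1, -79542)))) = Add(Mul(Rational(-1, 43504), Rational(-1, 34)), Mul(-1, Add(16040, 79542))) = Add(Rational(1, 1479136), Mul(-1, 95582)) = Add(Rational(1, 1479136), -95582) = Rational(-141378777151, 1479136)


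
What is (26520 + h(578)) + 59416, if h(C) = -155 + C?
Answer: 86359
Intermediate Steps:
(26520 + h(578)) + 59416 = (26520 + (-155 + 578)) + 59416 = (26520 + 423) + 59416 = 26943 + 59416 = 86359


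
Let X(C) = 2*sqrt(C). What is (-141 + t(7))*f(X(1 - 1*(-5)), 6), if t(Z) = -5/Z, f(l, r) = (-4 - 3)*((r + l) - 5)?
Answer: 992 + 1984*sqrt(6) ≈ 5851.8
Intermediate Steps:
f(l, r) = 35 - 7*l - 7*r (f(l, r) = -7*((l + r) - 5) = -7*(-5 + l + r) = 35 - 7*l - 7*r)
(-141 + t(7))*f(X(1 - 1*(-5)), 6) = (-141 - 5/7)*(35 - 14*sqrt(1 - 1*(-5)) - 7*6) = (-141 - 5*1/7)*(35 - 14*sqrt(1 + 5) - 42) = (-141 - 5/7)*(35 - 14*sqrt(6) - 42) = -992*(35 - 14*sqrt(6) - 42)/7 = -992*(-7 - 14*sqrt(6))/7 = 992 + 1984*sqrt(6)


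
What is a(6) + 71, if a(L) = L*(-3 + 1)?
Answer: 59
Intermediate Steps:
a(L) = -2*L (a(L) = L*(-2) = -2*L)
a(6) + 71 = -2*6 + 71 = -12 + 71 = 59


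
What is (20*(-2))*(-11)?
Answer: 440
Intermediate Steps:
(20*(-2))*(-11) = -40*(-11) = 440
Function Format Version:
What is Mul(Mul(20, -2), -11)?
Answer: 440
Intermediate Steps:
Mul(Mul(20, -2), -11) = Mul(-40, -11) = 440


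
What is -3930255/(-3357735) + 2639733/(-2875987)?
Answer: 162655893462/643786813963 ≈ 0.25266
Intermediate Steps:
-3930255/(-3357735) + 2639733/(-2875987) = -3930255*(-1/3357735) + 2639733*(-1/2875987) = 262017/223849 - 2639733/2875987 = 162655893462/643786813963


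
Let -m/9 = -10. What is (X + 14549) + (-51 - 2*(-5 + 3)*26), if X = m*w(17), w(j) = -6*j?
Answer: 5422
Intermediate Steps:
m = 90 (m = -9*(-10) = 90)
X = -9180 (X = 90*(-6*17) = 90*(-102) = -9180)
(X + 14549) + (-51 - 2*(-5 + 3)*26) = (-9180 + 14549) + (-51 - 2*(-5 + 3)*26) = 5369 + (-51 - 2*(-2)*26) = 5369 + (-51 + 4*26) = 5369 + (-51 + 104) = 5369 + 53 = 5422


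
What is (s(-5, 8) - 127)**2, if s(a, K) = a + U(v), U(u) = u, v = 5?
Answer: 16129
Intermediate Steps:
s(a, K) = 5 + a (s(a, K) = a + 5 = 5 + a)
(s(-5, 8) - 127)**2 = ((5 - 5) - 127)**2 = (0 - 127)**2 = (-127)**2 = 16129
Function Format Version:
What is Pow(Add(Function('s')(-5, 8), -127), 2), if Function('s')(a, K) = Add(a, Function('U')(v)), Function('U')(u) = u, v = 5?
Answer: 16129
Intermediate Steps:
Function('s')(a, K) = Add(5, a) (Function('s')(a, K) = Add(a, 5) = Add(5, a))
Pow(Add(Function('s')(-5, 8), -127), 2) = Pow(Add(Add(5, -5), -127), 2) = Pow(Add(0, -127), 2) = Pow(-127, 2) = 16129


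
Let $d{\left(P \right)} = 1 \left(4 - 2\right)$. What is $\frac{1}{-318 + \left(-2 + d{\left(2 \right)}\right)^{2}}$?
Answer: $- \frac{1}{318} \approx -0.0031447$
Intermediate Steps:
$d{\left(P \right)} = 2$ ($d{\left(P \right)} = 1 \cdot 2 = 2$)
$\frac{1}{-318 + \left(-2 + d{\left(2 \right)}\right)^{2}} = \frac{1}{-318 + \left(-2 + 2\right)^{2}} = \frac{1}{-318 + 0^{2}} = \frac{1}{-318 + 0} = \frac{1}{-318} = - \frac{1}{318}$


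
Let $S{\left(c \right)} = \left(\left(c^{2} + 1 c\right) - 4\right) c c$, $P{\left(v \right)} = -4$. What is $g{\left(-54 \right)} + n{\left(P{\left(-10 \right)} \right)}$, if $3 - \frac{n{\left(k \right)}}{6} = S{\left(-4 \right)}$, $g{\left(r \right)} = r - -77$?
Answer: $-727$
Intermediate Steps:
$g{\left(r \right)} = 77 + r$ ($g{\left(r \right)} = r + 77 = 77 + r$)
$S{\left(c \right)} = c^{2} \left(-4 + c + c^{2}\right)$ ($S{\left(c \right)} = \left(\left(c^{2} + c\right) - 4\right) c c = \left(\left(c + c^{2}\right) - 4\right) c c = \left(-4 + c + c^{2}\right) c c = c \left(-4 + c + c^{2}\right) c = c^{2} \left(-4 + c + c^{2}\right)$)
$n{\left(k \right)} = -750$ ($n{\left(k \right)} = 18 - 6 \left(-4\right)^{2} \left(-4 - 4 + \left(-4\right)^{2}\right) = 18 - 6 \cdot 16 \left(-4 - 4 + 16\right) = 18 - 6 \cdot 16 \cdot 8 = 18 - 768 = -750$)
$g{\left(-54 \right)} + n{\left(P{\left(-10 \right)} \right)} = \left(77 - 54\right) - 750 = 23 - 750 = -727$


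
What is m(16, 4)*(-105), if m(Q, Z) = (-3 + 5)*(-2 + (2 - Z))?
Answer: 840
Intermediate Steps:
m(Q, Z) = -2*Z (m(Q, Z) = 2*(-Z) = -2*Z)
m(16, 4)*(-105) = -2*4*(-105) = -8*(-105) = 840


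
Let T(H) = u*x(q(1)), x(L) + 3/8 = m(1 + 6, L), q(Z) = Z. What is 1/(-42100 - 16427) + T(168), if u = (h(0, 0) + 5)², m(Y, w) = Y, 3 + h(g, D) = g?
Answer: 3101929/117054 ≈ 26.500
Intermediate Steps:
h(g, D) = -3 + g
x(L) = 53/8 (x(L) = -3/8 + (1 + 6) = -3/8 + 7 = 53/8)
u = 4 (u = ((-3 + 0) + 5)² = (-3 + 5)² = 2² = 4)
T(H) = 53/2 (T(H) = 4*(53/8) = 53/2)
1/(-42100 - 16427) + T(168) = 1/(-42100 - 16427) + 53/2 = 1/(-58527) + 53/2 = -1/58527 + 53/2 = 3101929/117054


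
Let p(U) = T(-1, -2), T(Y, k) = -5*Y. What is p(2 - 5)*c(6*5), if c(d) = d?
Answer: 150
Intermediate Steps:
p(U) = 5 (p(U) = -5*(-1) = 5)
p(2 - 5)*c(6*5) = 5*(6*5) = 5*30 = 150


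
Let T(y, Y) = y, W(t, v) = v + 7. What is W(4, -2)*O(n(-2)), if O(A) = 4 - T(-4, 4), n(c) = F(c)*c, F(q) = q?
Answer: 40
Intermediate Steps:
W(t, v) = 7 + v
n(c) = c**2 (n(c) = c*c = c**2)
O(A) = 8 (O(A) = 4 - 1*(-4) = 4 + 4 = 8)
W(4, -2)*O(n(-2)) = (7 - 2)*8 = 5*8 = 40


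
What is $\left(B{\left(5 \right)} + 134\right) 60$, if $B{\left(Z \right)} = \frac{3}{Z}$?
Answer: $8076$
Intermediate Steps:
$\left(B{\left(5 \right)} + 134\right) 60 = \left(\frac{3}{5} + 134\right) 60 = \frac{673}{5} \cdot 60 = 8076$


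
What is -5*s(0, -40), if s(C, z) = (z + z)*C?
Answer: 0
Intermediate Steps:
s(C, z) = 2*C*z (s(C, z) = (2*z)*C = 2*C*z)
-5*s(0, -40) = -10*0*(-40) = -5*0 = 0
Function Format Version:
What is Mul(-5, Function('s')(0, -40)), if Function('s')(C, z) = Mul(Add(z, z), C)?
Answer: 0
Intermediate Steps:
Function('s')(C, z) = Mul(2, C, z) (Function('s')(C, z) = Mul(Mul(2, z), C) = Mul(2, C, z))
Mul(-5, Function('s')(0, -40)) = Mul(-5, Mul(2, 0, -40)) = Mul(-5, 0) = 0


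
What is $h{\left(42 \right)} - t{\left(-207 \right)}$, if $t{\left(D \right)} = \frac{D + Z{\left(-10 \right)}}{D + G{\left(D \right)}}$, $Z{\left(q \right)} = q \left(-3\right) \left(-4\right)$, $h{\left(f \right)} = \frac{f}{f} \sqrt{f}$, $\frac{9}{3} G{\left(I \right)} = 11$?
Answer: $- \frac{981}{610} + \sqrt{42} \approx 4.8725$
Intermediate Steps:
$G{\left(I \right)} = \frac{11}{3}$ ($G{\left(I \right)} = \frac{1}{3} \cdot 11 = \frac{11}{3}$)
$h{\left(f \right)} = \sqrt{f}$ ($h{\left(f \right)} = 1 \sqrt{f} = \sqrt{f}$)
$Z{\left(q \right)} = 12 q$ ($Z{\left(q \right)} = - 3 q \left(-4\right) = 12 q$)
$t{\left(D \right)} = \frac{-120 + D}{\frac{11}{3} + D}$ ($t{\left(D \right)} = \frac{D + 12 \left(-10\right)}{D + \frac{11}{3}} = \frac{D - 120}{\frac{11}{3} + D} = \frac{-120 + D}{\frac{11}{3} + D}$)
$h{\left(42 \right)} - t{\left(-207 \right)} = \sqrt{42} - \frac{3 \left(-120 - 207\right)}{11 + 3 \left(-207\right)} = \sqrt{42} - 3 \frac{1}{11 - 621} \left(-327\right) = \sqrt{42} - 3 \frac{1}{-610} \left(-327\right) = \sqrt{42} - 3 \left(- \frac{1}{610}\right) \left(-327\right) = \sqrt{42} - \frac{981}{610} = - \frac{981}{610} + \sqrt{42}$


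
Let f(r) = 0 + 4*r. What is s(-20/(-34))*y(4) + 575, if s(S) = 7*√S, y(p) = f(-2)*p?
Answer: 575 - 224*√170/17 ≈ 403.20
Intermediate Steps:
f(r) = 4*r
y(p) = -8*p (y(p) = (4*(-2))*p = -8*p)
s(-20/(-34))*y(4) + 575 = (7*√(-20/(-34)))*(-8*4) + 575 = (7*√(-20*(-1/34)))*(-32) + 575 = (7*√(10/17))*(-32) + 575 = (7*(√170/17))*(-32) + 575 = (7*√170/17)*(-32) + 575 = -224*√170/17 + 575 = 575 - 224*√170/17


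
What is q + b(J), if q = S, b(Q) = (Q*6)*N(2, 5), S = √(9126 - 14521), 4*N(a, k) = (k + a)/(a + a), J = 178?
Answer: 1869/4 + I*√5395 ≈ 467.25 + 73.451*I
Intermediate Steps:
N(a, k) = (a + k)/(8*a) (N(a, k) = ((k + a)/(a + a))/4 = ((a + k)/((2*a)))/4 = ((a + k)*(1/(2*a)))/4 = ((a + k)/(2*a))/4 = (a + k)/(8*a))
S = I*√5395 (S = √(-5395) = I*√5395 ≈ 73.451*I)
b(Q) = 21*Q/8 (b(Q) = (Q*6)*((⅛)*(2 + 5)/2) = (6*Q)*((⅛)*(½)*7) = (6*Q)*(7/16) = 21*Q/8)
q = I*√5395 ≈ 73.451*I
q + b(J) = I*√5395 + (21/8)*178 = I*√5395 + 1869/4 = 1869/4 + I*√5395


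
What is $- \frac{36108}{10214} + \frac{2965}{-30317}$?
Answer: $- \frac{562485373}{154828919} \approx -3.6329$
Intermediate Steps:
$- \frac{36108}{10214} + \frac{2965}{-30317} = \left(-36108\right) \frac{1}{10214} + 2965 \left(- \frac{1}{30317}\right) = - \frac{18054}{5107} - \frac{2965}{30317} = - \frac{562485373}{154828919}$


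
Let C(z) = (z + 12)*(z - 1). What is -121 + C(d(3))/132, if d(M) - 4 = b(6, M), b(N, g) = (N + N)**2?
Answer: 629/11 ≈ 57.182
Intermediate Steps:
b(N, g) = 4*N**2 (b(N, g) = (2*N)**2 = 4*N**2)
d(M) = 148 (d(M) = 4 + 4*6**2 = 4 + 4*36 = 4 + 144 = 148)
C(z) = (-1 + z)*(12 + z) (C(z) = (12 + z)*(-1 + z) = (-1 + z)*(12 + z))
-121 + C(d(3))/132 = -121 + (-12 + 148**2 + 11*148)/132 = -121 + (-12 + 21904 + 1628)/132 = -121 + (1/132)*23520 = -121 + 1960/11 = 629/11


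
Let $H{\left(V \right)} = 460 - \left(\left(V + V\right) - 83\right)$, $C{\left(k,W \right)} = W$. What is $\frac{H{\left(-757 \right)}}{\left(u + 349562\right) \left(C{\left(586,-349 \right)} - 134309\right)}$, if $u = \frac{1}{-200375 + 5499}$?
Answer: $- \frac{200429966}{4586535258215319} \approx -4.37 \cdot 10^{-8}$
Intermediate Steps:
$u = - \frac{1}{194876}$ ($u = \frac{1}{-194876} = - \frac{1}{194876} \approx -5.1315 \cdot 10^{-6}$)
$H{\left(V \right)} = 543 - 2 V$ ($H{\left(V \right)} = 460 - \left(2 V - 83\right) = 460 - \left(-83 + 2 V\right) = 543 - 2 V$)
$\frac{H{\left(-757 \right)}}{\left(u + 349562\right) \left(C{\left(586,-349 \right)} - 134309\right)} = \frac{543 - -1514}{\left(- \frac{1}{194876} + 349562\right) \left(-349 - 134309\right)} = \frac{543 + 1514}{\frac{68121244311}{194876} \left(-134658\right)} = \frac{2057}{- \frac{4586535258215319}{97438}} = 2057 \left(- \frac{97438}{4586535258215319}\right) = - \frac{200429966}{4586535258215319}$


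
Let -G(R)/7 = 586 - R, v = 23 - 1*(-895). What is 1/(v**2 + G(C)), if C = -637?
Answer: 1/834163 ≈ 1.1988e-6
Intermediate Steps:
v = 918 (v = 23 + 895 = 918)
G(R) = -4102 + 7*R (G(R) = -7*(586 - R) = -4102 + 7*R)
1/(v**2 + G(C)) = 1/(918**2 + (-4102 + 7*(-637))) = 1/(842724 + (-4102 - 4459)) = 1/(842724 - 8561) = 1/834163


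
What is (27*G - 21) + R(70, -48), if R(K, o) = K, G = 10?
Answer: 319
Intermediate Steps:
(27*G - 21) + R(70, -48) = (27*10 - 21) + 70 = (270 - 21) + 70 = 249 + 70 = 319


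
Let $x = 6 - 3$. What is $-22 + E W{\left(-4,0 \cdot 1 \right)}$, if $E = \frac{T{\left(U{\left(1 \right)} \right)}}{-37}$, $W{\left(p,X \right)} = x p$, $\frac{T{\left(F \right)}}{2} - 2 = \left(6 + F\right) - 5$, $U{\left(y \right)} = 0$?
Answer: $- \frac{742}{37} \approx -20.054$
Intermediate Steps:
$T{\left(F \right)} = 6 + 2 F$ ($T{\left(F \right)} = 4 + 2 \left(\left(6 + F\right) - 5\right) = 4 + 2 \left(1 + F\right) = 4 + \left(2 + 2 F\right) = 6 + 2 F$)
$x = 3$
$W{\left(p,X \right)} = 3 p$
$E = - \frac{6}{37}$ ($E = \frac{6 + 2 \cdot 0}{-37} = \left(6 + 0\right) \left(- \frac{1}{37}\right) = 6 \left(- \frac{1}{37}\right) = - \frac{6}{37} \approx -0.16216$)
$-22 + E W{\left(-4,0 \cdot 1 \right)} = -22 - \frac{6 \cdot 3 \left(-4\right)}{37} = -22 - - \frac{72}{37} = -22 + \frac{72}{37} = - \frac{742}{37}$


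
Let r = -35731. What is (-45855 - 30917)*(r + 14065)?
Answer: 1663342152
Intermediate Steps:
(-45855 - 30917)*(r + 14065) = (-45855 - 30917)*(-35731 + 14065) = -76772*(-21666) = 1663342152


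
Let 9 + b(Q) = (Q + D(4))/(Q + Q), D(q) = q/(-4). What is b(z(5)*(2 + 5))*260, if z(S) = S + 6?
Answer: -170300/77 ≈ -2211.7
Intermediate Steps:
D(q) = -q/4 (D(q) = q*(-¼) = -q/4)
z(S) = 6 + S
b(Q) = -9 + (-1 + Q)/(2*Q) (b(Q) = -9 + (Q - ¼*4)/(Q + Q) = -9 + (Q - 1)/((2*Q)) = -9 + (-1 + Q)*(1/(2*Q)) = -9 + (-1 + Q)/(2*Q))
b(z(5)*(2 + 5))*260 = ((-1 - 17*(6 + 5)*(2 + 5))/(2*(((6 + 5)*(2 + 5)))))*260 = ((-1 - 187*7)/(2*((11*7))))*260 = ((½)*(-1 - 17*77)/77)*260 = ((½)*(1/77)*(-1 - 1309))*260 = ((½)*(1/77)*(-1310))*260 = -655/77*260 = -170300/77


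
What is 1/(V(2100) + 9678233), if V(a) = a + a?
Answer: 1/9682433 ≈ 1.0328e-7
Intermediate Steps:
V(a) = 2*a
1/(V(2100) + 9678233) = 1/(2*2100 + 9678233) = 1/(4200 + 9678233) = 1/9682433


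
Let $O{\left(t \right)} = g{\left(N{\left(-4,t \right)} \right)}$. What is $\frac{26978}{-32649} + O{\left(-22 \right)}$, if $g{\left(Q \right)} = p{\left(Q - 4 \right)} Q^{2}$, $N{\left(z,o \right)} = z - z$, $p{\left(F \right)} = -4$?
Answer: $- \frac{26978}{32649} \approx -0.8263$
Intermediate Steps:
$N{\left(z,o \right)} = 0$
$g{\left(Q \right)} = - 4 Q^{2}$
$O{\left(t \right)} = 0$ ($O{\left(t \right)} = - 4 \cdot 0^{2} = \left(-4\right) 0 = 0$)
$\frac{26978}{-32649} + O{\left(-22 \right)} = \frac{26978}{-32649} + 0 = 26978 \left(- \frac{1}{32649}\right) + 0 = - \frac{26978}{32649} + 0 = - \frac{26978}{32649}$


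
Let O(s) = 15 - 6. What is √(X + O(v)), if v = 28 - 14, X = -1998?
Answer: 3*I*√221 ≈ 44.598*I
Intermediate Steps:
v = 14
O(s) = 9
√(X + O(v)) = √(-1998 + 9) = √(-1989) = 3*I*√221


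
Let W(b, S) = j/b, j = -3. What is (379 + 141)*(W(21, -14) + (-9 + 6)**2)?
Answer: 32240/7 ≈ 4605.7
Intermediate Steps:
W(b, S) = -3/b
(379 + 141)*(W(21, -14) + (-9 + 6)**2) = (379 + 141)*(-3/21 + (-9 + 6)**2) = 520*(-3*1/21 + (-3)**2) = 520*(-1/7 + 9) = 520*(62/7) = 32240/7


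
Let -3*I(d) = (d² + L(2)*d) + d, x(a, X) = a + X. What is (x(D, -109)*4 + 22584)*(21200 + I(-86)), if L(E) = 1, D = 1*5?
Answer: 416581056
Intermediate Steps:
D = 5
x(a, X) = X + a
I(d) = -2*d/3 - d²/3 (I(d) = -((d² + 1*d) + d)/3 = -((d² + d) + d)/3 = -((d + d²) + d)/3 = -(d² + 2*d)/3 = -2*d/3 - d²/3)
(x(D, -109)*4 + 22584)*(21200 + I(-86)) = ((-109 + 5)*4 + 22584)*(21200 - ⅓*(-86)*(2 - 86)) = (-104*4 + 22584)*(21200 - ⅓*(-86)*(-84)) = (-416 + 22584)*(21200 - 2408) = 22168*18792 = 416581056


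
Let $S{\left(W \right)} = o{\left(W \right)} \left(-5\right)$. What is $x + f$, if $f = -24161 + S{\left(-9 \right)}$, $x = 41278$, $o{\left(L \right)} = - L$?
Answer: $17072$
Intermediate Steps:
$S{\left(W \right)} = 5 W$ ($S{\left(W \right)} = - W \left(-5\right) = 5 W$)
$f = -24206$ ($f = -24161 + 5 \left(-9\right) = -24161 - 45 = -24206$)
$x + f = 41278 - 24206 = 17072$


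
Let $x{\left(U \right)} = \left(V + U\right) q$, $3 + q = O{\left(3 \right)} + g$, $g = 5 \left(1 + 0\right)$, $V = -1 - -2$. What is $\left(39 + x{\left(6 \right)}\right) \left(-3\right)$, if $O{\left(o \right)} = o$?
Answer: $-222$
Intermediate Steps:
$V = 1$ ($V = -1 + 2 = 1$)
$g = 5$ ($g = 5 \cdot 1 = 5$)
$q = 5$ ($q = -3 + \left(3 + 5\right) = -3 + 8 = 5$)
$x{\left(U \right)} = 5 + 5 U$ ($x{\left(U \right)} = \left(1 + U\right) 5 = 5 + 5 U$)
$\left(39 + x{\left(6 \right)}\right) \left(-3\right) = \left(39 + \left(5 + 5 \cdot 6\right)\right) \left(-3\right) = \left(39 + \left(5 + 30\right)\right) \left(-3\right) = \left(39 + 35\right) \left(-3\right) = 74 \left(-3\right) = -222$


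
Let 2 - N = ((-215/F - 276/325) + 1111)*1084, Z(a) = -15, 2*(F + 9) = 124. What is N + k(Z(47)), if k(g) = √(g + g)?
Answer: -20652845198/17225 + I*√30 ≈ -1.199e+6 + 5.4772*I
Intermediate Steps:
F = 53 (F = -9 + (½)*124 = -9 + 62 = 53)
k(g) = √2*√g (k(g) = √(2*g) = √2*√g)
N = -20652845198/17225 (N = 2 - ((-215/53 - 276/325) + 1111)*1084 = 2 - (-84503/17225 + 1111)*1084 = 2 - 19052472*1084/17225 = 2 - 1*20652879648/17225 = 2 - 20652879648/17225 = -20652845198/17225 ≈ -1.1990e+6)
N + k(Z(47)) = -20652845198/17225 + √2*√(-15) = -20652845198/17225 + √2*(I*√15) = -20652845198/17225 + I*√30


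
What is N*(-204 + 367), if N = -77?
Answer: -12551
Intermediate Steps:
N*(-204 + 367) = -77*(-204 + 367) = -77*163 = -12551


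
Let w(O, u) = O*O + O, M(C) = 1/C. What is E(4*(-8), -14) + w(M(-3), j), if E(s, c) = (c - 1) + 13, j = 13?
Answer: -20/9 ≈ -2.2222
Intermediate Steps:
E(s, c) = 12 + c (E(s, c) = (-1 + c) + 13 = 12 + c)
w(O, u) = O + O² (w(O, u) = O² + O = O + O²)
E(4*(-8), -14) + w(M(-3), j) = (12 - 14) + (1 + 1/(-3))/(-3) = -2 - (1 - ⅓)/3 = -2 - ⅓*⅔ = -2 - 2/9 = -20/9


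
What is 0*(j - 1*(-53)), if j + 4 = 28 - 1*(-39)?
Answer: 0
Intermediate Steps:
j = 63 (j = -4 + (28 - 1*(-39)) = -4 + (28 + 39) = -4 + 67 = 63)
0*(j - 1*(-53)) = 0*(63 - 1*(-53)) = 0*(63 + 53) = 0*116 = 0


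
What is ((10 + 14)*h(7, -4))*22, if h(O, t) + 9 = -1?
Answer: -5280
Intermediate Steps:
h(O, t) = -10 (h(O, t) = -9 - 1 = -10)
((10 + 14)*h(7, -4))*22 = ((10 + 14)*(-10))*22 = (24*(-10))*22 = -240*22 = -5280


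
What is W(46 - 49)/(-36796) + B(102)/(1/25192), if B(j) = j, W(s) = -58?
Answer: 47275206461/18398 ≈ 2.5696e+6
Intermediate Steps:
W(46 - 49)/(-36796) + B(102)/(1/25192) = -58/(-36796) + 102/(1/25192) = -58*(-1/36796) + 102/(1/25192) = 29/18398 + 102*25192 = 29/18398 + 2569584 = 47275206461/18398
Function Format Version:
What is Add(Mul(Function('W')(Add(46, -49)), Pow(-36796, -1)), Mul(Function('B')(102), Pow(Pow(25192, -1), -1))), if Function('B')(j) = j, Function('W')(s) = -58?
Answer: Rational(47275206461, 18398) ≈ 2.5696e+6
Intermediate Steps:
Add(Mul(Function('W')(Add(46, -49)), Pow(-36796, -1)), Mul(Function('B')(102), Pow(Pow(25192, -1), -1))) = Add(Mul(-58, Pow(-36796, -1)), Mul(102, Pow(Pow(25192, -1), -1))) = Add(Mul(-58, Rational(-1, 36796)), Mul(102, Pow(Rational(1, 25192), -1))) = Add(Rational(29, 18398), Mul(102, 25192)) = Add(Rational(29, 18398), 2569584) = Rational(47275206461, 18398)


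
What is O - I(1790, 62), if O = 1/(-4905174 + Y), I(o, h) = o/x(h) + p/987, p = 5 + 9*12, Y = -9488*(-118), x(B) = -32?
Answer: 1668606673919/29891018640 ≈ 55.823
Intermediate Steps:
Y = 1119584
p = 113 (p = 5 + 108 = 113)
I(o, h) = 113/987 - o/32 (I(o, h) = o/(-32) + 113/987 = o*(-1/32) + 113*(1/987) = -o/32 + 113/987 = 113/987 - o/32)
O = -1/3785590 (O = 1/(-4905174 + 1119584) = 1/(-3785590) = -1/3785590 ≈ -2.6416e-7)
O - I(1790, 62) = -1/3785590 - (113/987 - 1/32*1790) = -1/3785590 - (113/987 - 895/16) = -1/3785590 - 1*(-881557/15792) = -1/3785590 + 881557/15792 = 1668606673919/29891018640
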